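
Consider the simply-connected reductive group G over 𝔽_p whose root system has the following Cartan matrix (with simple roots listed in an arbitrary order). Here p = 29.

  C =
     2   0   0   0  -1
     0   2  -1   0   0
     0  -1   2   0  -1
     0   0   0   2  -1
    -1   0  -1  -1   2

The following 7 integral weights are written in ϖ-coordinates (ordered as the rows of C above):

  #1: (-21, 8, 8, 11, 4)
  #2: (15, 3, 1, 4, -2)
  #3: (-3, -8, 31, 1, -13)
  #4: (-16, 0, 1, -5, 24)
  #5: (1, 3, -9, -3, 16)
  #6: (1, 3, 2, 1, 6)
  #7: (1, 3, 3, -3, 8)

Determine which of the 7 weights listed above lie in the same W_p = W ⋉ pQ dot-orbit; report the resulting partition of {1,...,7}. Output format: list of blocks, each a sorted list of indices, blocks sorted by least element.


D_5 Cartan matrix, 5 simple roots permuted; ρ=(1,1,1,1,1).

W_29-reps of the 7 weights in Ā_29 (same 5-coord order as C):

  [1] (5, 3, 0, 3, 6);  [2] (15, 4, 1, 4, 1);  [3] (2, 4, 3, 2, 7);  [4] (15, 4, 1, 4, 1);  [5] (2, 4, 3, 2, 7);  [6] (2, 4, 3, 2, 7);  [7] (2, 4, 3, 2, 7)

The 7 indices split into 3 linkage classes (same alcove rep ⇔ same W_29-dot-orbit):

[[1], [2, 4], [3, 5, 6, 7]]


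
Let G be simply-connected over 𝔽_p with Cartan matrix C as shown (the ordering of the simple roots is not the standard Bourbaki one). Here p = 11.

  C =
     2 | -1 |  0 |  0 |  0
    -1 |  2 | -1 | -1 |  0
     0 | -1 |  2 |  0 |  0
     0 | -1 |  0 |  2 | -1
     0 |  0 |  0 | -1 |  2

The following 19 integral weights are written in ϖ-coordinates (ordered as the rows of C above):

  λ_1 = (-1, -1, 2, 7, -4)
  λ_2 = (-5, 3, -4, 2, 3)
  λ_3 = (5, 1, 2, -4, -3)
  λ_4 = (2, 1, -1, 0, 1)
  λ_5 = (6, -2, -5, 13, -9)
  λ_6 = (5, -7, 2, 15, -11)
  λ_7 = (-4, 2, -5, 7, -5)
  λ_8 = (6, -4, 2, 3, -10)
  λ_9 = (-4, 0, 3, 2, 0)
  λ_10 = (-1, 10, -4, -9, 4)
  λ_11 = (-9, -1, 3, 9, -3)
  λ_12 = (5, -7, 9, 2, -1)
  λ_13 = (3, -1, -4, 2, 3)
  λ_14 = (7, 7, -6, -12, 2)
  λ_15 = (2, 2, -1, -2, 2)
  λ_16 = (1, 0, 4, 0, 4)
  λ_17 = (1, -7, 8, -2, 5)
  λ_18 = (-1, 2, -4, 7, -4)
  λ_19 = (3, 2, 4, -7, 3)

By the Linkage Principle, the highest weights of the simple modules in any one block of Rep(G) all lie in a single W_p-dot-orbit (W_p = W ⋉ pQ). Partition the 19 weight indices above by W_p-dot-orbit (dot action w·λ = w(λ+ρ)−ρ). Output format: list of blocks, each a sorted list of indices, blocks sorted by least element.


Root system D_5: the 5×5 matrix C matches after relabeling.

Folding the 19 weights λ_j+ρ into Ā_11 (reps in the given 5-coord order):

  λ_1+ρ ↦ (0, 0, 3, 0, 3) · λ_2+ρ ↦ (1, 3, 0, 0, 4) · λ_3+ρ ↦ (3, 2, 0, 1, 2) · λ_4+ρ ↦ (3, 2, 0, 1, 2) · λ_5+ρ ↦ (1, 2, 2, 1, 1) · λ_6+ρ ↦ (3, 2, 0, 1, 2) · λ_7+ρ ↦ (1, 3, 0, 0, 4) · λ_8+ρ ↦ (0, 1, 4, 2, 1) · λ_9+ρ ↦ (1, 2, 2, 1, 1) · λ_10+ρ ↦ (0, 0, 3, 0, 3) · λ_11+ρ ↦ (0, 1, 4, 2, 1) · λ_12+ρ ↦ (0, 1, 4, 2, 1) · λ_13+ρ ↦ (1, 3, 0, 0, 4) · λ_14+ρ ↦ (0, 0, 3, 0, 3) · λ_15+ρ ↦ (3, 2, 0, 1, 2) · λ_16+ρ ↦ (1, 2, 2, 1, 1) · λ_17+ρ ↦ (1, 2, 2, 1, 1) · λ_18+ρ ↦ (0, 0, 3, 0, 3) · λ_19+ρ ↦ (1, 2, 2, 1, 1)

Grouping the 19 weights by Ā_11-representative: 5 linkage classes.

[[1, 10, 14, 18], [2, 7, 13], [3, 4, 6, 15], [5, 9, 16, 17, 19], [8, 11, 12]]


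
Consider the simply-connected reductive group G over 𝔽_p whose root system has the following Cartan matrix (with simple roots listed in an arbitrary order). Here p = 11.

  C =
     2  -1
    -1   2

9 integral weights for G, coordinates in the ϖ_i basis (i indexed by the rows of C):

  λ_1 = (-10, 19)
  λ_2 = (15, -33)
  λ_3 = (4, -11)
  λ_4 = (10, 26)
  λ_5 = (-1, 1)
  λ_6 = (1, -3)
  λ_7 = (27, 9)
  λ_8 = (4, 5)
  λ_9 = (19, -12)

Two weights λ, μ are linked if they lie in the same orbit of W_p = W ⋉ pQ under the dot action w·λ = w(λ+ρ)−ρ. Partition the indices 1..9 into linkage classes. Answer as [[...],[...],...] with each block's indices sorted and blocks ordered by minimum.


Cartan matrix: type A_2 (|W|=6); un-permuting the 2 rows.

Folding the 9 weights λ_j+ρ into Ā_11 (reps in the given 2-coord order):

  1: (0, 2) · 2: (5, 5) · 3: (5, 5) · 4: (5, 6) · 5: (0, 2) · 6: (0, 2) · 7: (5, 5) · 8: (5, 6) · 9: (0, 2)

Partition of {1..9} into 3 W_11-dot-orbits:

[[1, 5, 6, 9], [2, 3, 7], [4, 8]]


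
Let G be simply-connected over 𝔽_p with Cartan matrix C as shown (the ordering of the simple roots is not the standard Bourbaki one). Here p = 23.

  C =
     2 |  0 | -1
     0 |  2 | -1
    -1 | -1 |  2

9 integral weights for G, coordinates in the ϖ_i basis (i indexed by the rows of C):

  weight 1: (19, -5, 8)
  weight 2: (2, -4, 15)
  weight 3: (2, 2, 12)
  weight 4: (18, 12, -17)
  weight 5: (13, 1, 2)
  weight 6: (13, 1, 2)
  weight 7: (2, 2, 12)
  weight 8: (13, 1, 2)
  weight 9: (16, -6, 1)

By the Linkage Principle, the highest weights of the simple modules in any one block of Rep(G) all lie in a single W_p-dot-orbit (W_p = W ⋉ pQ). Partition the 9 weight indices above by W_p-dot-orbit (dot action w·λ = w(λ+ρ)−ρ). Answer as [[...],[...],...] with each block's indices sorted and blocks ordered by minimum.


Cartan matrix: type A_3 (|W|=24); un-permuting the 3 rows.

W_23-reps of the 9 weights in Ā_23 (same 3-coord order as C):

  [1] (14, 2, 3);  [2] (3, 3, 13);  [3] (3, 3, 13);  [4] (3, 3, 13);  [5] (14, 2, 3);  [6] (14, 2, 3);  [7] (3, 3, 13);  [8] (14, 2, 3);  [9] (14, 2, 3)

The 9 indices split into 2 linkage classes (same alcove rep ⇔ same W_23-dot-orbit):

[[1, 5, 6, 8, 9], [2, 3, 4, 7]]


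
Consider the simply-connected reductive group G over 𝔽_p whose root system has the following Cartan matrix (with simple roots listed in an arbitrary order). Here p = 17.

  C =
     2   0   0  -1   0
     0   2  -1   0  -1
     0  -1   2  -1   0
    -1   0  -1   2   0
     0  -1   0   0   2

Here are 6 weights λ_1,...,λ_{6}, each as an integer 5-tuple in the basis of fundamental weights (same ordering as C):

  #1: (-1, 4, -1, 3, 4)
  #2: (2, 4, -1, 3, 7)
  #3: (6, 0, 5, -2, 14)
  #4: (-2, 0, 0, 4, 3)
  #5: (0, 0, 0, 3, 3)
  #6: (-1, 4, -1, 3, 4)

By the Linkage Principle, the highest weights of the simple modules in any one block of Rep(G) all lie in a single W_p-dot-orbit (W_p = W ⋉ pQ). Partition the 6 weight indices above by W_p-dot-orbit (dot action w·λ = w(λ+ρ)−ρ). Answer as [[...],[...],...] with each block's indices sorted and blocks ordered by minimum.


Root system A_5: the 5×5 matrix C matches after relabeling.

Alcove-folded reps (p=17, 6 weights, presented ϖ-order):

    [1] (0, 5, 0, 4, 5)
    [2] (0, 5, 0, 4, 5)
    [3] (1, 1, 1, 4, 4)
    [4] (1, 1, 1, 4, 4)
    [5] (1, 1, 1, 4, 4)
    [6] (0, 5, 0, 4, 5)

Linkage partition of the 6 weights (2 classes, p=17):

[[1, 2, 6], [3, 4, 5]]


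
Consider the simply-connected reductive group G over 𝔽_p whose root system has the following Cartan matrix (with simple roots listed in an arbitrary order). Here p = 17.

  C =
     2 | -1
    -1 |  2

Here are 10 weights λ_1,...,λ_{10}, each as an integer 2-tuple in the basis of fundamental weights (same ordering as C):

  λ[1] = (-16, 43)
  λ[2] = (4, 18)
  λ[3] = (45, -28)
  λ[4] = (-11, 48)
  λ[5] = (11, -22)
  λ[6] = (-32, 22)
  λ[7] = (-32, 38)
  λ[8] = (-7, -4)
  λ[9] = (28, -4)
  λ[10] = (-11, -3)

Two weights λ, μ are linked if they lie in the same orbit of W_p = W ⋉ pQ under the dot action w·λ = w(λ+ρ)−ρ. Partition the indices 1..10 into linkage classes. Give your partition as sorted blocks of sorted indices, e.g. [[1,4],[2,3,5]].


Root system A_2: the 2×2 matrix C matches after relabeling.

Each λ_j+ρ reduced to Ā_17; 2-tuples below use C's row order:

  λ_1+ρ ↦ (2, 10) · λ_2+ρ ↦ (2, 10) · λ_3+ρ ↦ (2, 10) · λ_4+ρ ↦ (2, 10) · λ_5+ρ ↦ (5, 8) · λ_6+ρ ↦ (3, 6) · λ_7+ρ ↦ (5, 9) · λ_8+ρ ↦ (3, 6) · λ_9+ρ ↦ (5, 9) · λ_10+ρ ↦ (2, 10)

Linkage partition of the 10 weights (4 classes, p=17):

[[1, 2, 3, 4, 10], [5], [6, 8], [7, 9]]


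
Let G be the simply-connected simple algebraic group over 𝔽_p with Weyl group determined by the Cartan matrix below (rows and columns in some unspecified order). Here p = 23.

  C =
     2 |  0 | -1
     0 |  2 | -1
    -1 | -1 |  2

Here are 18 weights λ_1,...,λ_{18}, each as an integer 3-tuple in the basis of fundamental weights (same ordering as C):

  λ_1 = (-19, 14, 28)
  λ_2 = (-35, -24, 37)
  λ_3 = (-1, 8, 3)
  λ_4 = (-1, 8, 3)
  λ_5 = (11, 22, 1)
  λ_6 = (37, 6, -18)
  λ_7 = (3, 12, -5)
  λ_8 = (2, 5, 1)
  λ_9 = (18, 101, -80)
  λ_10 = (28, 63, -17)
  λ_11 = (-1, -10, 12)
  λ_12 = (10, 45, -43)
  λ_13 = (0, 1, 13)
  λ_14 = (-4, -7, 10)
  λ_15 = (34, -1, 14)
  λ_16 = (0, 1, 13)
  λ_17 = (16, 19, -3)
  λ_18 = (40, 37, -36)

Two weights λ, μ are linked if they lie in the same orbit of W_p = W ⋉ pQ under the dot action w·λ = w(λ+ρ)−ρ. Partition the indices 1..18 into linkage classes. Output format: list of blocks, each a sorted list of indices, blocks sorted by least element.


Type A_3, rank 3, |W|=24; reorder rows/cols to standard.

W_23-reps of the 18 weights in Ā_23 (same 3-coord order as C):

  1: (3, 6, 2)
  2: (0, 11, 8)
  3: (0, 9, 4)
  4: (0, 9, 4)
  5: (2, 9, 0)
  6: (6, 5, 2)
  7: (0, 9, 4)
  8: (3, 6, 2)
  9: (0, 9, 4)
  10: (6, 5, 2)
  11: (0, 9, 4)
  12: (0, 11, 8)
  13: (1, 2, 14)
  14: (3, 6, 2)
  15: (0, 11, 8)
  16: (1, 2, 14)
  17: (3, 6, 2)
  18: (3, 6, 2)

6 distinct reps among the 18 weights ⇒ 6 W_23-linkage classes:

[[1, 8, 14, 17, 18], [2, 12, 15], [3, 4, 7, 9, 11], [5], [6, 10], [13, 16]]


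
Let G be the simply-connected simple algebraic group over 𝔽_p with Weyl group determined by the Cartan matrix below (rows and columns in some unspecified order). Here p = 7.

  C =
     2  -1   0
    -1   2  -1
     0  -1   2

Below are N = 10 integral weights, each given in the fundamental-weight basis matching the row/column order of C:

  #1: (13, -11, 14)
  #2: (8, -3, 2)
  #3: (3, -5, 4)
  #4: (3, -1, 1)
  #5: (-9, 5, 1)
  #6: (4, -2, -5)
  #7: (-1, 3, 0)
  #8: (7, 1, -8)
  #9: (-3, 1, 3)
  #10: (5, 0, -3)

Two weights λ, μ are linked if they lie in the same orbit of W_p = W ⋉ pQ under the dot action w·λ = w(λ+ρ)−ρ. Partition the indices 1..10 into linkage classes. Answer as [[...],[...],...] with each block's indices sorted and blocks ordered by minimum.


C ↔ A_3 under row/col permutation; |W(A_3)| = 24.

Ā_7 reps of the 10 weights (A_3, coords as presented):

  λ_1+ρ ↦ (0, 4, 1)
  λ_2+ρ ↦ (4, 0, 2)
  λ_3+ρ ↦ (0, 4, 1)
  λ_4+ρ ↦ (4, 0, 2)
  λ_5+ρ ↦ (5, 1, 1)
  λ_6+ρ ↦ (0, 4, 1)
  λ_7+ρ ↦ (0, 4, 1)
  λ_8+ρ ↦ (0, 4, 1)
  λ_9+ρ ↦ (2, 0, 4)
  λ_10+ρ ↦ (5, 1, 1)

These 10 weights hit 4 W_7-dot-orbits; sizes (5, 2, 2, 1):

[[1, 3, 6, 7, 8], [2, 4], [5, 10], [9]]


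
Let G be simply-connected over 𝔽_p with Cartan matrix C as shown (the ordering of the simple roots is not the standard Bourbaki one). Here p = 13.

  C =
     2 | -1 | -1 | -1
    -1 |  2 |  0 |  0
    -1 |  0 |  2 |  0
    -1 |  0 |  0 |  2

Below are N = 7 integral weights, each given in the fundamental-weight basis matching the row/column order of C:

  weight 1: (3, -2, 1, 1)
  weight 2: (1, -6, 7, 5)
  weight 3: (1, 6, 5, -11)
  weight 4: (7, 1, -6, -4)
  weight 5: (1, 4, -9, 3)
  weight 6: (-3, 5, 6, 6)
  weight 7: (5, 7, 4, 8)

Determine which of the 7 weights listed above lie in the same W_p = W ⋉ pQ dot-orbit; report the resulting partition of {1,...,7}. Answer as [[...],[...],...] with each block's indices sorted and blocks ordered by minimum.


Cartan matrix: type D_4 (|W|=192); un-permuting the 4 rows.

Each λ_j+ρ reduced to Ā_13; 4-tuples below use C's row order:

  1: (3, 1, 2, 2)
  2: (0, 2, 5, 3)
  3: (3, 1, 2, 2)
  4: (0, 2, 5, 3)
  5: (3, 1, 2, 2)
  6: (3, 1, 2, 2)
  7: (3, 1, 2, 2)

Partition of {1..7} into 2 W_13-dot-orbits:

[[1, 3, 5, 6, 7], [2, 4]]


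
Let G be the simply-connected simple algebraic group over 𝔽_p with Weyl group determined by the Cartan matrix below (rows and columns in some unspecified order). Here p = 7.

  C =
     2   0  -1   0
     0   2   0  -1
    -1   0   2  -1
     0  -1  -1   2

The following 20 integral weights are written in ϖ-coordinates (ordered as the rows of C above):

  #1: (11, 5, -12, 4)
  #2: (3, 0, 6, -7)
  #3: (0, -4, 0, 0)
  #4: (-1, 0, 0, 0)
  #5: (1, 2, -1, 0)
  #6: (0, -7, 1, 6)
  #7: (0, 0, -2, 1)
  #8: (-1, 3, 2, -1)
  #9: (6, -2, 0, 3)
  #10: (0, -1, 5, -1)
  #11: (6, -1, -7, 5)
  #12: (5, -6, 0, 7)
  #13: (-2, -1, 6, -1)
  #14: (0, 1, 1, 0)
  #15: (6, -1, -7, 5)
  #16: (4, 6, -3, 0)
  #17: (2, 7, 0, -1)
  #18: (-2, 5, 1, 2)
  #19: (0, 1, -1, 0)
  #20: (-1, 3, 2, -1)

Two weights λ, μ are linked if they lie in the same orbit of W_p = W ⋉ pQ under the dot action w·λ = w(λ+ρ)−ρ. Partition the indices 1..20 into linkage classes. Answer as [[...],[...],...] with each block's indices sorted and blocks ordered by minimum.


C ↔ A_4 under row/col permutation; |W(A_4)| = 120.

W_7-reps of the 20 weights in Ā_7 (same 4-coord order as C):

    λ_1 → (0, 1, 1, 1)
    λ_2 → (0, 1, 1, 1)
    λ_3 → (0, 1, 1, 1)
    λ_4 → (0, 1, 1, 1)
    λ_5 → (2, 3, 0, 1)
    λ_6 → (2, 3, 0, 1)
    λ_7 → (0, 1, 1, 1)
    λ_8 → (0, 4, 3, 0)
    λ_9 → (2, 3, 0, 1)
    λ_10 → (1, 0, 6, 0)
    λ_11 → (1, 0, 6, 0)
    λ_12 → (1, 2, 0, 1)
    λ_13 → (1, 0, 6, 0)
    λ_14 → (1, 2, 2, 1)
    λ_15 → (1, 0, 6, 0)
    λ_16 → (1, 2, 0, 1)
    λ_17 → (1, 2, 0, 1)
    λ_18 → (1, 2, 2, 1)
    λ_19 → (1, 2, 0, 1)
    λ_20 → (0, 4, 3, 0)

Partition of {1..20} into 6 W_7-dot-orbits:

[[1, 2, 3, 4, 7], [5, 6, 9], [8, 20], [10, 11, 13, 15], [12, 16, 17, 19], [14, 18]]


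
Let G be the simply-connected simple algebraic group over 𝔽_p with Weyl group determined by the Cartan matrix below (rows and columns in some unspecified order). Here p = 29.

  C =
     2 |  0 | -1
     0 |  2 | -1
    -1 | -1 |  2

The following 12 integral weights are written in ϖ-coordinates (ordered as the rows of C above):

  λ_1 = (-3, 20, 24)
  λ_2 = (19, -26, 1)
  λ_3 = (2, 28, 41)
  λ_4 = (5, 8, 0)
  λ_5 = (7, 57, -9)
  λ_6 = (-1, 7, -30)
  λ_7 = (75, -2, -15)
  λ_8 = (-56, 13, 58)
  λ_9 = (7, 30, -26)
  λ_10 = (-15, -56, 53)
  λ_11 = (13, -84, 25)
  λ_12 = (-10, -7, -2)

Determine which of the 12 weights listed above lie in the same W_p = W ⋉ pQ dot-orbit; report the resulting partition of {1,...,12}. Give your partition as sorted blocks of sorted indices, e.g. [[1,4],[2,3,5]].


Root system A_3: the 3×3 matrix C matches after relabeling.

W_29-reps of the 12 weights in Ā_29 (same 3-coord order as C):

    λ_1 → (15, 4, 8)
    λ_2 → (3, 2, 20)
    λ_3 → (13, 13, 3)
    λ_4 → (6, 9, 1)
    λ_5 → (8, 0, 21)
    λ_6 → (8, 0, 21)
    λ_7 → (14, 3, 11)
    λ_8 → (14, 3, 11)
    λ_9 → (15, 4, 8)
    λ_10 → (14, 3, 11)
    λ_11 → (14, 3, 11)
    λ_12 → (6, 9, 1)

The 12 indices split into 6 linkage classes (same alcove rep ⇔ same W_29-dot-orbit):

[[1, 9], [2], [3], [4, 12], [5, 6], [7, 8, 10, 11]]


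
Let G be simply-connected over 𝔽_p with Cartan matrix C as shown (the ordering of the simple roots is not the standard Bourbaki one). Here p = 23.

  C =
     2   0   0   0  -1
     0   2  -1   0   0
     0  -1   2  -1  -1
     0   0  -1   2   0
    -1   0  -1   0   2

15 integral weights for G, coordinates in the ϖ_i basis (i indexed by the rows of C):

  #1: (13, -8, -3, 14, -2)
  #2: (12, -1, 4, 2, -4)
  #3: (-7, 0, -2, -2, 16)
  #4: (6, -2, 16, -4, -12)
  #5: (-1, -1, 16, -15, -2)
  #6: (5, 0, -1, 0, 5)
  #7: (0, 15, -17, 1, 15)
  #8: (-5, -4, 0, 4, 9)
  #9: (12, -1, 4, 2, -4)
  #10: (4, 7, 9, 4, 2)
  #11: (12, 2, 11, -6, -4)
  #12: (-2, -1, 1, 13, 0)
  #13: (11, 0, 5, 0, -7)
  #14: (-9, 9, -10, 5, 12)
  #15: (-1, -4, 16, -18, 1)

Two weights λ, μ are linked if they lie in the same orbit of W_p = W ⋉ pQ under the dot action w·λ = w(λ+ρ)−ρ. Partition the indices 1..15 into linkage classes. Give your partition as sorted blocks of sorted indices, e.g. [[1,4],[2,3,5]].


Type D_5, rank 5, |W|=1920; reorder rows/cols to standard.

Ā_23 reps of the 15 weights (D_5, coords as presented):

  1: (4, 1, 2, 3, 4)
  2: (10, 0, 2, 3, 3)
  3: (6, 1, 0, 1, 6)
  4: (4, 1, 2, 3, 4)
  5: (1, 0, 2, 14, 0)
  6: (6, 1, 0, 1, 6)
  7: (1, 0, 2, 14, 0)
  8: (4, 1, 2, 3, 4)
  9: (10, 0, 2, 3, 3)
  10: (10, 0, 2, 3, 3)
  11: (4, 1, 2, 3, 4)
  12: (1, 0, 2, 14, 0)
  13: (6, 1, 0, 1, 6)
  14: (4, 1, 2, 3, 4)
  15: (1, 0, 2, 14, 0)

Linkage partition of the 15 weights (4 classes, p=23):

[[1, 4, 8, 11, 14], [2, 9, 10], [3, 6, 13], [5, 7, 12, 15]]


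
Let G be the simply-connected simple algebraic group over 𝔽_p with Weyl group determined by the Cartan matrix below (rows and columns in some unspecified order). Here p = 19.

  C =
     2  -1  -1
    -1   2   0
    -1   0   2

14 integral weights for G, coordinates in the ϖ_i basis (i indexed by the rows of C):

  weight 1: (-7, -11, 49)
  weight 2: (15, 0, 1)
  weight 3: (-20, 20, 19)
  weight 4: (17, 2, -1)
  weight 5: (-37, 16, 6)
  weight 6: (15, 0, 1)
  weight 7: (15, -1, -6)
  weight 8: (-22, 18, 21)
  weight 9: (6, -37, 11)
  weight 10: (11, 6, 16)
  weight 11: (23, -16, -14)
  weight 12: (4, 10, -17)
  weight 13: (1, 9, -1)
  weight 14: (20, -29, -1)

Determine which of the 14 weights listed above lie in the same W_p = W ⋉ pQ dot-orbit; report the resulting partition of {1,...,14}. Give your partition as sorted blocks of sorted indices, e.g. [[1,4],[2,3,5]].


Type A_3, rank 3, |W|=24; reorder rows/cols to standard.

Ā_19 reps of the 14 weights (A_3, coords as presented):

  λ_1+ρ ↦ (3, 4, 6)
  λ_2+ρ ↦ (16, 1, 2)
  λ_3+ρ ↦ (16, 1, 2)
  λ_4+ρ ↦ (16, 1, 2)
  λ_5+ρ ↦ (2, 10, 0)
  λ_6+ρ ↦ (16, 1, 2)
  λ_7+ρ ↦ (11, 0, 5)
  λ_8+ρ ↦ (16, 1, 2)
  λ_9+ρ ↦ (2, 10, 0)
  λ_10+ρ ↦ (2, 10, 0)
  λ_11+ρ ↦ (4, 6, 4)
  λ_12+ρ ↦ (11, 0, 5)
  λ_13+ρ ↦ (2, 10, 0)
  λ_14+ρ ↦ (2, 10, 0)

Partition of {1..14} into 5 W_19-dot-orbits:

[[1], [2, 3, 4, 6, 8], [5, 9, 10, 13, 14], [7, 12], [11]]


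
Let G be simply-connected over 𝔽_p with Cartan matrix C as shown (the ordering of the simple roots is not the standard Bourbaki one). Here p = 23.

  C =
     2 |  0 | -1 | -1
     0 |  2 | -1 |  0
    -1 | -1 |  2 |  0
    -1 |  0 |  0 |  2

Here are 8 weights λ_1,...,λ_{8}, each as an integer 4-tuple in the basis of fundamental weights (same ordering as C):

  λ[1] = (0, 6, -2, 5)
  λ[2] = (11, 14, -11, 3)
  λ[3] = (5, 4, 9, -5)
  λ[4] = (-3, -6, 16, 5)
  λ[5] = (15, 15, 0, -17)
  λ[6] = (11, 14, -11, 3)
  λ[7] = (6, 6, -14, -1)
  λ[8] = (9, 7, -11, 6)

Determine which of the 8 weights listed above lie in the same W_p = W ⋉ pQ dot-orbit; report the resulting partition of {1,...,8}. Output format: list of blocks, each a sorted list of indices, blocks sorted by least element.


Root system A_4: the 4×4 matrix C matches after relabeling.

Alcove-folded reps (p=23, 8 weights, presented ϖ-order):

  1: (0, 6, 1, 6);  2: (2, 5, 10, 4);  3: (2, 5, 10, 4);  4: (2, 5, 10, 4);  5: (0, 6, 1, 6);  6: (2, 5, 10, 4);  7: (0, 6, 1, 6);  8: (0, 2, 8, 7)

These 8 weights hit 3 W_23-dot-orbits; sizes (3, 4, 1):

[[1, 5, 7], [2, 3, 4, 6], [8]]


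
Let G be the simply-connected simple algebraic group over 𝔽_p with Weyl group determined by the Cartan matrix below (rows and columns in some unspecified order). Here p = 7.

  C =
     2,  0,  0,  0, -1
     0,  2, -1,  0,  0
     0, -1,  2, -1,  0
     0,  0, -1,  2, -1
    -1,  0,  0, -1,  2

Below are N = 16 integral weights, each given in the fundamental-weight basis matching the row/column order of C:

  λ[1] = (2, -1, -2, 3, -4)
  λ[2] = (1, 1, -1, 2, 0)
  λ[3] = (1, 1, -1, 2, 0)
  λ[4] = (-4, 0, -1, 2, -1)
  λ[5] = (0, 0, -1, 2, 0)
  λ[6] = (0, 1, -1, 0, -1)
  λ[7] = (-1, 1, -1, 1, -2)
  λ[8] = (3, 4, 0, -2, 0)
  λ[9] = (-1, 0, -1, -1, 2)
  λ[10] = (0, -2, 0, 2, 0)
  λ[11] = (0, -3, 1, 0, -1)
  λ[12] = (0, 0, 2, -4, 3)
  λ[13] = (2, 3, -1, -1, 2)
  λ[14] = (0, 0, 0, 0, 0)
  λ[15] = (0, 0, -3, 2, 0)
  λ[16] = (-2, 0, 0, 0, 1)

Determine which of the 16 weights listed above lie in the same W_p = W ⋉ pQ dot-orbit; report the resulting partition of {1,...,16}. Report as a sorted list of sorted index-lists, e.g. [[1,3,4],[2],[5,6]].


A_5 Cartan matrix, 5 simple roots permuted; ρ=(1,1,1,1,1).

Each λ_j+ρ reduced to Ā_7; 5-tuples below use C's row order:

  [1] (0, 1, 0, 0, 3)
  [2] (1, 1, 0, 3, 1)
  [3] (1, 1, 0, 3, 1)
  [4] (0, 1, 0, 0, 3)
  [5] (1, 1, 0, 3, 1)
  [6] (1, 2, 0, 1, 0)
  [7] (1, 2, 0, 1, 0)
  [8] (1, 2, 0, 1, 0)
  [9] (0, 1, 0, 0, 3)
  [10] (1, 1, 0, 3, 1)
  [11] (1, 2, 0, 1, 0)
  [12] (1, 1, 0, 3, 1)
  [13] (0, 1, 0, 0, 3)
  [14] (1, 1, 1, 1, 1)
  [15] (1, 1, 1, 1, 1)
  [16] (1, 1, 1, 1, 1)

These 16 weights hit 4 W_7-dot-orbits; sizes (4, 5, 4, 3):

[[1, 4, 9, 13], [2, 3, 5, 10, 12], [6, 7, 8, 11], [14, 15, 16]]


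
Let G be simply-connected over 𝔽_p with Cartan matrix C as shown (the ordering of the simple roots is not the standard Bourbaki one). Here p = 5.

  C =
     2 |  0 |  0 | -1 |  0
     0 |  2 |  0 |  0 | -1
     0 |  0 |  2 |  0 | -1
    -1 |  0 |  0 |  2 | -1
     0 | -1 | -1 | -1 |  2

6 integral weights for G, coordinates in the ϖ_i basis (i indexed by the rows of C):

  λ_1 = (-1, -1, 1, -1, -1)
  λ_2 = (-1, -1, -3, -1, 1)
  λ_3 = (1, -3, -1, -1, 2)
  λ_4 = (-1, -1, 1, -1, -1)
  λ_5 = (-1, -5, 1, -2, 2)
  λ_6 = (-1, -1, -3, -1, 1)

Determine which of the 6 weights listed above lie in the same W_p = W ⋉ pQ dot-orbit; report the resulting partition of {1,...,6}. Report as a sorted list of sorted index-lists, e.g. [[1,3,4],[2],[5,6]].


Dynkin diagram of C (from the 8 off-diagonal −1 entries): D_5.

λ_j+ρ reflected into Ā_5 (⟨·,θ^∨⟩≤5); 5-tuples as given:

  [1] (0, 0, 2, 0, 0);  [2] (0, 0, 2, 0, 0);  [3] (1, 2, 0, 1, 0);  [4] (0, 0, 2, 0, 0);  [5] (1, 2, 0, 1, 0);  [6] (0, 0, 2, 0, 0)

The 6 indices split into 2 linkage classes (same alcove rep ⇔ same W_5-dot-orbit):

[[1, 2, 4, 6], [3, 5]]


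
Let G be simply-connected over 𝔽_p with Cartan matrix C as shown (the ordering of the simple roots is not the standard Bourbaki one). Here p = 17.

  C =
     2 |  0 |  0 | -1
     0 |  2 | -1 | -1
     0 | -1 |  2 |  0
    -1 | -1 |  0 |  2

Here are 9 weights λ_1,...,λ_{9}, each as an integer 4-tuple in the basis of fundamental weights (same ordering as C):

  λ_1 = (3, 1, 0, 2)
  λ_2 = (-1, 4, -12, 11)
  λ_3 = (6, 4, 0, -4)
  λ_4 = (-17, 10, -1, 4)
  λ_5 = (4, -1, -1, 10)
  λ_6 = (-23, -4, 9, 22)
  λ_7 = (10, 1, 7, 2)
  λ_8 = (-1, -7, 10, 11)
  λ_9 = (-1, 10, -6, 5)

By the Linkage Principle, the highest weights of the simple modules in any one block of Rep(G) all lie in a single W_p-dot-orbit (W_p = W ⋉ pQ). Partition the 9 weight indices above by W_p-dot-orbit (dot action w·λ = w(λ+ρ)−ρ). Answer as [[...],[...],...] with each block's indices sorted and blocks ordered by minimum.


Root system A_4: the 4×4 matrix C matches after relabeling.

Alcove-folded reps (p=17, 9 weights, presented ϖ-order):

  1: (4, 2, 1, 3);  2: (0, 6, 5, 6);  3: (4, 2, 1, 3);  4: (5, 0, 0, 11);  5: (5, 0, 0, 11);  6: (4, 2, 1, 3);  7: (4, 2, 1, 3);  8: (0, 6, 5, 6);  9: (0, 6, 5, 6)

Partition of {1..9} into 3 W_17-dot-orbits:

[[1, 3, 6, 7], [2, 8, 9], [4, 5]]


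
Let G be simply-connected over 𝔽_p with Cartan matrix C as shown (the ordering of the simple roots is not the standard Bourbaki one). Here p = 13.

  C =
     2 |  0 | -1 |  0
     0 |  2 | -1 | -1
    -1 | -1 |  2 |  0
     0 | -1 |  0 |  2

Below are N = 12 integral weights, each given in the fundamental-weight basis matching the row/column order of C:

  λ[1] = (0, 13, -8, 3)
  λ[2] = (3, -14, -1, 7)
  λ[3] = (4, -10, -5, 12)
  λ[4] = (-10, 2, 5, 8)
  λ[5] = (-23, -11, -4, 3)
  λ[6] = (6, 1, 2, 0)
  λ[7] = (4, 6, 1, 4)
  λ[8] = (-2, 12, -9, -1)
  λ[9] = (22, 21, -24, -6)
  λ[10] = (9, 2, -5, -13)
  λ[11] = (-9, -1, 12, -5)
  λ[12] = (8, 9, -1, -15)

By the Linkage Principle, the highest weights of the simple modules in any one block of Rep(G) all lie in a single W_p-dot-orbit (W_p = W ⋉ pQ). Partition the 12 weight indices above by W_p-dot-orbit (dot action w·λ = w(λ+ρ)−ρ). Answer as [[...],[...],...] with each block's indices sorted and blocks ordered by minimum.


Cartan matrix: type A_4 (|W|=120); un-permuting the 4 rows.

Alcove-folded reps (p=13, 12 weights, presented ϖ-order):

  1: (1, 6, 1, 1);  2: (8, 4, 1, 0);  3: (8, 4, 1, 0);  4: (1, 0, 3, 4);  5: (1, 0, 3, 4);  6: (7, 2, 3, 1);  7: (1, 6, 1, 1);  8: (8, 4, 1, 0);  9: (1, 0, 3, 4);  10: (3, 3, 6, 1);  11: (8, 4, 1, 0);  12: (1, 0, 3, 4)

Linkage partition of the 12 weights (5 classes, p=13):

[[1, 7], [2, 3, 8, 11], [4, 5, 9, 12], [6], [10]]


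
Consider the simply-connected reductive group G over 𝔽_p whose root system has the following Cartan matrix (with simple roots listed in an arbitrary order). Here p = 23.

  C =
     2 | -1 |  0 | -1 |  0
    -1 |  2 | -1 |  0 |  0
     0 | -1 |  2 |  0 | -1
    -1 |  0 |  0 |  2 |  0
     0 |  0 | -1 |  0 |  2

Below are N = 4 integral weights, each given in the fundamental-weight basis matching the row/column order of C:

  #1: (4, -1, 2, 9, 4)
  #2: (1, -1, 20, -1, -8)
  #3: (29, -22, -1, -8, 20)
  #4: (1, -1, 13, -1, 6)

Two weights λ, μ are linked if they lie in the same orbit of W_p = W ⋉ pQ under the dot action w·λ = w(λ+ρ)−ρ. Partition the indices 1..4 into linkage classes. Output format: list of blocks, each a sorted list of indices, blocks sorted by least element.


C ↔ A_5 under row/col permutation; |W(A_5)| = 720.

Ā_23 reps of the 4 weights (A_5, coords as presented):

  1: (5, 0, 3, 10, 5) · 2: (2, 0, 14, 0, 7) · 3: (2, 0, 14, 0, 7) · 4: (2, 0, 14, 0, 7)

Linkage partition of the 4 weights (2 classes, p=23):

[[1], [2, 3, 4]]


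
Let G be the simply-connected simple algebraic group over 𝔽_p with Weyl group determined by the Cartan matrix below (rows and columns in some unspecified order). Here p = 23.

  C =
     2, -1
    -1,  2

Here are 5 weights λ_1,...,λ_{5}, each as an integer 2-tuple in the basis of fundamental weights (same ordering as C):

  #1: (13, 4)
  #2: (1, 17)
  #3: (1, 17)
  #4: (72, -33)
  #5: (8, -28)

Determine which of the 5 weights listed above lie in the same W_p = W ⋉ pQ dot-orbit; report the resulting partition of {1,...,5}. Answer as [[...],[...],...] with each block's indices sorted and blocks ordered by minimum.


Cartan matrix: type A_2 (|W|=6); un-permuting the 2 rows.

λ_j+ρ reflected into Ā_23 (⟨·,θ^∨⟩≤23); 2-tuples as given:

  [1] (14, 5) · [2] (2, 18) · [3] (2, 18) · [4] (14, 5) · [5] (14, 5)

These 5 weights hit 2 W_23-dot-orbits; sizes (3, 2):

[[1, 4, 5], [2, 3]]


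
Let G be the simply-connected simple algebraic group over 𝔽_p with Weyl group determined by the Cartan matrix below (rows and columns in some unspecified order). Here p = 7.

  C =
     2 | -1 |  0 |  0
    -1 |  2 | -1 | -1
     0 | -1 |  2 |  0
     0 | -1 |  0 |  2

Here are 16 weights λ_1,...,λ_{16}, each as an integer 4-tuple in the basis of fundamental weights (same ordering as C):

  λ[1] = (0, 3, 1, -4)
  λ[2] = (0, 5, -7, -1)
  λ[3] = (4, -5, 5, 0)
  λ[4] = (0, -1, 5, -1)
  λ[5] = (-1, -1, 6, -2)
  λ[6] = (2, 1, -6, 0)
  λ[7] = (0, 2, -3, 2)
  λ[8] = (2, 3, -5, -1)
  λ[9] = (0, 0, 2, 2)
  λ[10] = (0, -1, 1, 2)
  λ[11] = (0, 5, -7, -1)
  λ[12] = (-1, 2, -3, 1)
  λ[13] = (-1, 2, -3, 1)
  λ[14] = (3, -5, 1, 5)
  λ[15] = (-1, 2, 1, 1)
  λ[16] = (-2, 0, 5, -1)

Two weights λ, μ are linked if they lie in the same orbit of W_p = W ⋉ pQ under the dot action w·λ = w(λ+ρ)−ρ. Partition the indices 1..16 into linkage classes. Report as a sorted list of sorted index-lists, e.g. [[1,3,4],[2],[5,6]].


C ↔ D_4 under row/col permutation; |W(D_4)| = 192.

W_7-reps of the 16 weights in Ā_7 (same 4-coord order as C):

    1: (1, 0, 2, 3)
    2: (1, 0, 6, 0)
    3: (1, 0, 2, 3)
    4: (1, 0, 6, 0)
    5: (1, 0, 6, 0)
    6: (0, 1, 2, 2)
    7: (1, 0, 2, 3)
    8: (3, 0, 4, 0)
    9: (0, 1, 2, 2)
    10: (1, 0, 2, 3)
    11: (1, 0, 6, 0)
    12: (0, 1, 2, 2)
    13: (0, 1, 2, 2)
    14: (0, 1, 2, 2)
    15: (0, 0, 2, 2)
    16: (1, 0, 6, 0)

These 16 weights hit 5 W_7-dot-orbits; sizes (4, 5, 5, 1, 1):

[[1, 3, 7, 10], [2, 4, 5, 11, 16], [6, 9, 12, 13, 14], [8], [15]]


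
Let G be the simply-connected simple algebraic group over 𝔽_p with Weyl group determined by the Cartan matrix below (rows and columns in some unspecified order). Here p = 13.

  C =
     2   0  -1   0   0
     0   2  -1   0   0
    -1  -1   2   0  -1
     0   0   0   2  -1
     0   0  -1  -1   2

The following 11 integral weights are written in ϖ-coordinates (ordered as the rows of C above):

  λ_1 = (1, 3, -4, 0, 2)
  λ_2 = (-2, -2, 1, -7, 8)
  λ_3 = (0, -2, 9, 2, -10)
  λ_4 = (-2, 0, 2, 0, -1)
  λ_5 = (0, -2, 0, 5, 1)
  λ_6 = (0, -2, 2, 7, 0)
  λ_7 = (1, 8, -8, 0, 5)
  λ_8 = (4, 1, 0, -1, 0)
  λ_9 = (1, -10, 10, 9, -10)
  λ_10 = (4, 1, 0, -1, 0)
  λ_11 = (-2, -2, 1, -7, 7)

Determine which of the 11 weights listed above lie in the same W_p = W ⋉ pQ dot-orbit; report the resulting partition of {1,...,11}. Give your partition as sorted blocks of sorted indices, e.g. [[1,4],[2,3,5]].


Cartan matrix: type D_5 (|W|=1920); un-permuting the 5 rows.

λ_j+ρ reflected into Ā_13 (⟨·,θ^∨⟩≤13); 5-tuples as given:

  λ_1 → (1, 1, 2, 1, 0) · λ_2 → (1, 1, 0, 6, 2) · λ_3 → (1, 1, 0, 6, 2) · λ_4 → (1, 1, 2, 1, 0) · λ_5 → (1, 1, 0, 6, 2) · λ_6 → (1, 1, 0, 6, 2) · λ_7 → (5, 2, 1, 0, 1) · λ_8 → (5, 2, 1, 0, 1) · λ_9 → (5, 2, 1, 0, 1) · λ_10 → (5, 2, 1, 0, 1) · λ_11 → (1, 1, 0, 6, 2)

Linkage partition of the 11 weights (3 classes, p=13):

[[1, 4], [2, 3, 5, 6, 11], [7, 8, 9, 10]]


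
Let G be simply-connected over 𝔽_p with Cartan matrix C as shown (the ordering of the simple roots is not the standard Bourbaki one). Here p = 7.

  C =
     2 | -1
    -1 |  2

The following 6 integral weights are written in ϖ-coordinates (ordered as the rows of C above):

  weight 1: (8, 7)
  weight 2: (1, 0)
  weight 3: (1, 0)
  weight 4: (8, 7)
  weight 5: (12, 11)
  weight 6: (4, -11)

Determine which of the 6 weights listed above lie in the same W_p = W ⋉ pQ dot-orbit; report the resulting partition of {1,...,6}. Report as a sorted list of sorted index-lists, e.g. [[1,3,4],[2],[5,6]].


C ↔ A_2 under row/col permutation; |W(A_2)| = 6.

Folding the 6 weights λ_j+ρ into Ā_7 (reps in the given 2-coord order):

  1: (2, 1);  2: (2, 1);  3: (2, 1);  4: (2, 1);  5: (2, 1);  6: (2, 2)

Linkage partition of the 6 weights (2 classes, p=7):

[[1, 2, 3, 4, 5], [6]]


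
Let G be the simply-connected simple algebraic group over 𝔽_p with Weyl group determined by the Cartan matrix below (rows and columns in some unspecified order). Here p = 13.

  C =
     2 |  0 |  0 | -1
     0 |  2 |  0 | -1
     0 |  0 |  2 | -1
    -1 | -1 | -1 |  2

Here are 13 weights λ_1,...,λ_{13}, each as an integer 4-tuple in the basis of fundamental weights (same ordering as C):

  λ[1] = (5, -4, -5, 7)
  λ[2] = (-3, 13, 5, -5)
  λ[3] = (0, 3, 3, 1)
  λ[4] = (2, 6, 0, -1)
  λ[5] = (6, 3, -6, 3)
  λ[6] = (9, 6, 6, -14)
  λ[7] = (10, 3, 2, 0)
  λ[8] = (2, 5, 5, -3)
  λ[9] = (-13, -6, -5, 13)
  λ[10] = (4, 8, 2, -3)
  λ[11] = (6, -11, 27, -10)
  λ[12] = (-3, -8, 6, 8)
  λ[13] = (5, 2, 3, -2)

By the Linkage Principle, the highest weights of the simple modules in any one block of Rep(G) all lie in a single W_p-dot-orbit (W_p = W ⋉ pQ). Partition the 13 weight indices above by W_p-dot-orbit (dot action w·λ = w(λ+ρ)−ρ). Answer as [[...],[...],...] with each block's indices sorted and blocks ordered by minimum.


Dynkin diagram of C (from the 6 off-diagonal −1 entries): D_4.

Each λ_j+ρ reduced to Ā_13; 4-tuples below use C's row order:

    λ_1+ρ ↦ (5, 2, 3, 1)
    λ_2+ρ ↦ (3, 7, 1, 0)
    λ_3+ρ ↦ (1, 4, 4, 2)
    λ_4+ρ ↦ (3, 7, 1, 0)
    λ_5+ρ ↦ (5, 2, 3, 1)
    λ_6+ρ ↦ (1, 4, 4, 2)
    λ_7+ρ ↦ (5, 2, 3, 1)
    λ_8+ρ ↦ (1, 4, 4, 2)
    λ_9+ρ ↦ (5, 2, 3, 1)
    λ_10+ρ ↦ (3, 7, 1, 0)
    λ_11+ρ ↦ (1, 4, 4, 2)
    λ_12+ρ ↦ (1, 4, 4, 2)
    λ_13+ρ ↦ (5, 2, 3, 1)

The 13 indices split into 3 linkage classes (same alcove rep ⇔ same W_13-dot-orbit):

[[1, 5, 7, 9, 13], [2, 4, 10], [3, 6, 8, 11, 12]]


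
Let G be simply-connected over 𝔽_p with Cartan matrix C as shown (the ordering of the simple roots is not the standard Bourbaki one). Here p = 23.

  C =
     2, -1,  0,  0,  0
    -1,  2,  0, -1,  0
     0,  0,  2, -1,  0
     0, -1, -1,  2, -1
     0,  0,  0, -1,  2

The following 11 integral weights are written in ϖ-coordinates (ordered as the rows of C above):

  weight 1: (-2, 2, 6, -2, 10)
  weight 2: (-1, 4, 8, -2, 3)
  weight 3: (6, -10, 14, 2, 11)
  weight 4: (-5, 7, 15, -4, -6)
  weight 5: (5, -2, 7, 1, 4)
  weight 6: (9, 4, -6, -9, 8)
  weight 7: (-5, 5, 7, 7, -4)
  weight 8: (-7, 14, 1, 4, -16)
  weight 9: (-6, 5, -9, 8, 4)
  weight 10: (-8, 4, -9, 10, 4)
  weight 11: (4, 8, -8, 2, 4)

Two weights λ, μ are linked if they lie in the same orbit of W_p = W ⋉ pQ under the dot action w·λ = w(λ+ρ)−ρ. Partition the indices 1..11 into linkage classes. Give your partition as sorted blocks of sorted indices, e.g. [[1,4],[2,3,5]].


C ↔ D_5 under row/col permutation; |W(D_5)| = 1920.

λ_j+ρ reflected into Ā_23 (⟨·,θ^∨⟩≤23); 5-tuples as given:

  1: (1, 1, 6, 1, 10) · 2: (0, 4, 8, 1, 3) · 3: (5, 1, 8, 1, 5) · 4: (0, 4, 8, 1, 3) · 5: (5, 1, 8, 1, 5) · 6: (2, 1, 1, 4, 3) · 7: (0, 4, 8, 1, 3) · 8: (5, 1, 8, 1, 5) · 9: (5, 1, 8, 1, 5) · 10: (5, 1, 8, 1, 5) · 11: (5, 1, 3, 4, 1)

5 distinct reps among the 11 weights ⇒ 5 W_23-linkage classes:

[[1], [2, 4, 7], [3, 5, 8, 9, 10], [6], [11]]


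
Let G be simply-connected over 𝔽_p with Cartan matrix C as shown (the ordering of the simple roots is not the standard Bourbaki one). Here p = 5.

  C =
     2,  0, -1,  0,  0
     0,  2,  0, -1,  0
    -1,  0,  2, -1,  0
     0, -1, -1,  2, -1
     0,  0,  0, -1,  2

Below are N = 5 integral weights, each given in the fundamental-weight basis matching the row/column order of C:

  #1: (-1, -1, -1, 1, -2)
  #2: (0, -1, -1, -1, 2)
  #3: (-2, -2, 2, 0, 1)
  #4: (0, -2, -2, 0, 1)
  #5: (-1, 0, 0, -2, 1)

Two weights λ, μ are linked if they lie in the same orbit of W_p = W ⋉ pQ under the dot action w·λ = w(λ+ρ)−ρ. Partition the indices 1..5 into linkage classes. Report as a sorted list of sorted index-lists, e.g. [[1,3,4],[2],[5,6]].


D_5 Cartan matrix, 5 simple roots permuted; ρ=(1,1,1,1,1).

λ_j+ρ reflected into Ā_5 (⟨·,θ^∨⟩≤5); 5-tuples as given:

    [1] (0, 0, 0, 1, 1)
    [2] (1, 0, 0, 0, 3)
    [3] (0, 0, 0, 1, 1)
    [4] (0, 0, 0, 1, 1)
    [5] (0, 0, 0, 1, 1)

2 distinct reps among the 5 weights ⇒ 2 W_5-linkage classes:

[[1, 3, 4, 5], [2]]


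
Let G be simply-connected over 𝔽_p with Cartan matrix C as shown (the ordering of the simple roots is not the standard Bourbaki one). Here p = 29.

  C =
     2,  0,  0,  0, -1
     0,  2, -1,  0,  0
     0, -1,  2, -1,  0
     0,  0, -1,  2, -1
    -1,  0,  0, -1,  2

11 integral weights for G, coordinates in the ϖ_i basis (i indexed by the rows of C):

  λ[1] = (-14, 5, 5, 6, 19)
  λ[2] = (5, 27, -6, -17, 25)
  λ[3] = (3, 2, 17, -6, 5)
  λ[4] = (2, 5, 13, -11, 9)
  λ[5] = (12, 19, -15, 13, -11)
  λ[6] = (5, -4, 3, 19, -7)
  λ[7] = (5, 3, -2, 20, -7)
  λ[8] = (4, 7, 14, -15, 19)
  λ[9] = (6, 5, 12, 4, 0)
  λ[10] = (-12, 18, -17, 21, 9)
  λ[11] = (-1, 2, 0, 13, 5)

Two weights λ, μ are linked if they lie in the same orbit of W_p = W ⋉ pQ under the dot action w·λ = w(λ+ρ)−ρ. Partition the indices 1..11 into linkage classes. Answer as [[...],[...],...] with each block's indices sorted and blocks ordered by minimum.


Root system A_5: the 5×5 matrix C matches after relabeling.

Alcove-folded reps (p=29, 11 weights, presented ϖ-order):

  λ_1+ρ ↦ (3, 4, 2, 7, 7)
  λ_2+ρ ↦ (4, 3, 13, 5, 1)
  λ_3+ρ ↦ (4, 3, 13, 5, 1)
  λ_4+ρ ↦ (3, 6, 4, 10, 0)
  λ_5+ρ ↦ (3, 6, 4, 10, 0)
  λ_6+ρ ↦ (0, 3, 1, 14, 6)
  λ_7+ρ ↦ (0, 3, 1, 14, 6)
  λ_8+ρ ↦ (0, 3, 1, 14, 6)
  λ_9+ρ ↦ (4, 3, 13, 5, 1)
  λ_10+ρ ↦ (4, 3, 13, 5, 1)
  λ_11+ρ ↦ (0, 3, 1, 14, 6)

These 11 weights hit 4 W_29-dot-orbits; sizes (1, 4, 2, 4):

[[1], [2, 3, 9, 10], [4, 5], [6, 7, 8, 11]]


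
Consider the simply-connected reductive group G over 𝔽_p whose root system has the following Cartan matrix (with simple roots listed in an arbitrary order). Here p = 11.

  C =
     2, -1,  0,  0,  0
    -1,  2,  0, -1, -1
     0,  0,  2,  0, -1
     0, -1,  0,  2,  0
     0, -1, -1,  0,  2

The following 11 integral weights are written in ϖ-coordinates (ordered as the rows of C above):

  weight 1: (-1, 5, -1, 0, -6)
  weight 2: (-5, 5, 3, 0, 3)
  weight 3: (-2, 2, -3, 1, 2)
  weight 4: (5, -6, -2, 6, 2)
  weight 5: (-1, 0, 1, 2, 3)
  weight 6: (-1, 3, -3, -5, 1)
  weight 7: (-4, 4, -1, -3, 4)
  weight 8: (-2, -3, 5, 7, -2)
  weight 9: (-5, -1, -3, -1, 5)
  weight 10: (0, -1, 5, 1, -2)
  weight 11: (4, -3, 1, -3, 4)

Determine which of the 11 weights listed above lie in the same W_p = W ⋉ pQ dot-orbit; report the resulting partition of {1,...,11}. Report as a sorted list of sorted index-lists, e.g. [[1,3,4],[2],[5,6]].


Type D_5, rank 5, |W|=1920; reorder rows/cols to standard.

Each λ_j+ρ reduced to Ā_11; 5-tuples below use C's row order:

  [1] (0, 1, 5, 1, 0);  [2] (0, 1, 2, 3, 0);  [3] (1, 2, 2, 2, 1);  [4] (1, 2, 2, 2, 1);  [5] (0, 1, 2, 3, 0);  [6] (0, 0, 2, 4, 0);  [7] (3, 0, 0, 2, 1);  [8] (1, 2, 2, 2, 1);  [9] (0, 0, 2, 4, 0);  [10] (0, 1, 5, 1, 0);  [11] (1, 2, 2, 2, 1)

These 11 weights hit 5 W_11-dot-orbits; sizes (2, 2, 4, 2, 1):

[[1, 10], [2, 5], [3, 4, 8, 11], [6, 9], [7]]


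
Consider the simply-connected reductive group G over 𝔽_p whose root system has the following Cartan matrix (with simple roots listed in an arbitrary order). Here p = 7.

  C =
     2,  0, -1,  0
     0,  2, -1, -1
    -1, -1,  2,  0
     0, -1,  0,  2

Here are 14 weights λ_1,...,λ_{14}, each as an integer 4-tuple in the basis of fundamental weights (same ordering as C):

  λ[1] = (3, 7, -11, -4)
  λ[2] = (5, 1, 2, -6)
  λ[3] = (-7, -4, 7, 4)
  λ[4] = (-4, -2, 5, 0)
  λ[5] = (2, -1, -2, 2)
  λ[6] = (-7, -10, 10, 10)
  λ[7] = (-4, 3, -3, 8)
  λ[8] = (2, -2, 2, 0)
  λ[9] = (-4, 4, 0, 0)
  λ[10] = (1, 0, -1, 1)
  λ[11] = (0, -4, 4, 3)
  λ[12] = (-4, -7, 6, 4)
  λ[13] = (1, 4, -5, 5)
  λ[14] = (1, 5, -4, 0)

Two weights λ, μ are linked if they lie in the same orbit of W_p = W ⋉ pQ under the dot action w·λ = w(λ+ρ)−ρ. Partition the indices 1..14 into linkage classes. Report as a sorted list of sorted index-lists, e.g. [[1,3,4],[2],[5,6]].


C ↔ A_4 under row/col permutation; |W(A_4)| = 120.

Folding the 14 weights λ_j+ρ into Ā_7 (reps in the given 4-coord order):

    [1] (2, 1, 1, 1)
    [2] (2, 1, 0, 2)
    [3] (2, 1, 1, 1)
    [4] (3, 1, 2, 0)
    [5] (2, 1, 0, 2)
    [6] (2, 1, 0, 2)
    [7] (2, 1, 1, 1)
    [8] (3, 1, 2, 0)
    [9] (1, 3, 2, 1)
    [10] (2, 1, 0, 2)
    [11] (1, 3, 2, 1)
    [12] (1, 3, 2, 1)
    [13] (2, 1, 0, 2)
    [14] (1, 3, 2, 1)

Partition of {1..14} into 4 W_7-dot-orbits:

[[1, 3, 7], [2, 5, 6, 10, 13], [4, 8], [9, 11, 12, 14]]


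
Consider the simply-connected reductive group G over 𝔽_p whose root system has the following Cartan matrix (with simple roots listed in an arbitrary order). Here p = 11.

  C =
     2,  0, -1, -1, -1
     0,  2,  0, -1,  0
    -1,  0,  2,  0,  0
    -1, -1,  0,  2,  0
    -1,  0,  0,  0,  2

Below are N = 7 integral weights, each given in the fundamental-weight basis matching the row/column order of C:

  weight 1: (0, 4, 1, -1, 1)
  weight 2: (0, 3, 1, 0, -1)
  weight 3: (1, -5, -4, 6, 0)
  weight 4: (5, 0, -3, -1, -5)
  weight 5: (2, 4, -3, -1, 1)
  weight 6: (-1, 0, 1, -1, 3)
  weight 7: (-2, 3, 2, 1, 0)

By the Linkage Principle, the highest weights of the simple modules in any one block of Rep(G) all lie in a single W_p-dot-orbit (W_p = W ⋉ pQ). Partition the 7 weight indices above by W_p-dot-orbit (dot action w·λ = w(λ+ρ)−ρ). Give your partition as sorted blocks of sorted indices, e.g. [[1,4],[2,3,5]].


Root system D_5: the 5×5 matrix C matches after relabeling.

Folding the 7 weights λ_j+ρ into Ā_11 (reps in the given 5-coord order):

  [1] (1, 5, 2, 0, 2)
  [2] (1, 4, 2, 1, 0)
  [3] (1, 4, 2, 1, 0)
  [4] (0, 1, 2, 0, 4)
  [5] (1, 5, 2, 0, 2)
  [6] (0, 1, 2, 0, 4)
  [7] (1, 4, 2, 1, 0)

Linkage partition of the 7 weights (3 classes, p=11):

[[1, 5], [2, 3, 7], [4, 6]]
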